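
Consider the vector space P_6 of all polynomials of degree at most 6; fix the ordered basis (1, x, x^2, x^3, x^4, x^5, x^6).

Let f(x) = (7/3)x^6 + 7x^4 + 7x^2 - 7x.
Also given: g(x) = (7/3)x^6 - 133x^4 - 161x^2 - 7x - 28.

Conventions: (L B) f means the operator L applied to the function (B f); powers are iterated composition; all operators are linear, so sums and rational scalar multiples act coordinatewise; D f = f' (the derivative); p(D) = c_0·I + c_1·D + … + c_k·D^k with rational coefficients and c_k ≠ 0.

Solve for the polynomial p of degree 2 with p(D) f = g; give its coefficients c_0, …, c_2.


D^0 f = (7/3)x^6 + 7x^4 + 7x^2 - 7x
D^1 f = 14x^5 + 28x^3 + 14x - 7
D^2 f = 70x^4 + 84x^2 + 14
matching coefficients of g against c_0 f + c_1 Df + … from the top degree down determines the c_i
solution: c_0 = 1, c_1 = 0, c_2 = -2

c_0 = 1, c_1 = 0, c_2 = -2


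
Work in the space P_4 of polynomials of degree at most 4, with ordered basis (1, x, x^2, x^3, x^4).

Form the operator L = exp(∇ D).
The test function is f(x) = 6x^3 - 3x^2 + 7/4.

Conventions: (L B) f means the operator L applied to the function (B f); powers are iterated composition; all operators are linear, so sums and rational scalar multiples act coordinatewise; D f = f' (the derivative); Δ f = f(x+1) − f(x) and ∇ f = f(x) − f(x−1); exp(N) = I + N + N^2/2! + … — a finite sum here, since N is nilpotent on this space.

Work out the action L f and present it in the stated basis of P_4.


the image equals g(x) = 6x^3 - 3x^2 + 36x - 89/4

order-1 term: 36x - 24
the series for exp(∇ D) f terminates at order 1
exp(∇ D) f = 6x^3 - 3x^2 + 36x - 89/4


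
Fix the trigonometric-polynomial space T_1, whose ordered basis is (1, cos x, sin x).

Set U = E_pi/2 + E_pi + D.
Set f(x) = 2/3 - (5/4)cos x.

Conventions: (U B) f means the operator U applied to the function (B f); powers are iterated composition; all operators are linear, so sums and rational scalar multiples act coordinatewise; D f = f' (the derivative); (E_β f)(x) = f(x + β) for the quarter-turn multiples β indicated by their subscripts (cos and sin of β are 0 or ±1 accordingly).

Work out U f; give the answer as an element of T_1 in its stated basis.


the image equals g(x) = 4/3 + (5/4)cos x + (5/2)sin x

E_pi/2 f = 2/3 + (5/4)sin x
E_pi f = 2/3 + (5/4)cos x
D f = (5/4)sin x
(E_pi/2 + E_pi + D) f = 4/3 + (5/4)cos x + (5/2)sin x


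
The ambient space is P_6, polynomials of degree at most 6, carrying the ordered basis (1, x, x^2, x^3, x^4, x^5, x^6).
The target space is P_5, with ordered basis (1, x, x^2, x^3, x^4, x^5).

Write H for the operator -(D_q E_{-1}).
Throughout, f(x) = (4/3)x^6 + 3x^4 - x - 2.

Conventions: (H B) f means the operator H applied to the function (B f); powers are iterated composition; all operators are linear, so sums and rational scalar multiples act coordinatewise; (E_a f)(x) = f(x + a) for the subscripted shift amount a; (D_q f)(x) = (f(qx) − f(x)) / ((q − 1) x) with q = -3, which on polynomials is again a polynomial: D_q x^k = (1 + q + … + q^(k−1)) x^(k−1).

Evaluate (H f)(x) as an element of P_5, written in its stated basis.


E_{-1} f = (4/3)x^6 - 8x^5 + 23x^4 - (116/3)x^3 + 38x^2 - 21x + 10/3
D_q E_{-1} f = -(728/3)x^5 - 488x^4 - 460x^3 - (812/3)x^2 - 76x - 21
(-(D_q E_{-1})) f = (728/3)x^5 + 488x^4 + 460x^3 + (812/3)x^2 + 76x + 21

the image equals g(x) = (728/3)x^5 + 488x^4 + 460x^3 + (812/3)x^2 + 76x + 21


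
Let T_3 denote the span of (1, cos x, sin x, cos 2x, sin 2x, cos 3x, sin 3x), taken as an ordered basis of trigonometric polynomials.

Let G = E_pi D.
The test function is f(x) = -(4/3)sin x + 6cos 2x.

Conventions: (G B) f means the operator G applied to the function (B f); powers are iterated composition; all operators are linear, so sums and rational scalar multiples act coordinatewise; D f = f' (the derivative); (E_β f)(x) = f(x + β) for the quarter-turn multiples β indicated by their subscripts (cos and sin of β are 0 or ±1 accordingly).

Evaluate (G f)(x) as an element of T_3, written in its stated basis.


D f = -(4/3)cos x - 12sin 2x
E_pi D f = (4/3)cos x - 12sin 2x

the image equals g(x) = (4/3)cos x - 12sin 2x


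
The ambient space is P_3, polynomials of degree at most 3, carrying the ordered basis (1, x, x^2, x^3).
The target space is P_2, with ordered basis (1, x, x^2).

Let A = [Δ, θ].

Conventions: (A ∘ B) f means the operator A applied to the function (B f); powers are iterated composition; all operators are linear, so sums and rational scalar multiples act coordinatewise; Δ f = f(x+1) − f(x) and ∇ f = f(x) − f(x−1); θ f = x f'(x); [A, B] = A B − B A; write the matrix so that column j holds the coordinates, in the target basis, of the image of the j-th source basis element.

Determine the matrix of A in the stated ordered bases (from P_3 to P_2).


the matrix is [[0, 1, 2, 3]; [0, 0, 2, 6]; [0, 0, 0, 3]] (rows listed top to bottom)

image of 1: 0
image of x: 1
image of x^2: 2x + 2
image of x^3: 3x^2 + 6x + 3
each image's coordinates form column j of the matrix


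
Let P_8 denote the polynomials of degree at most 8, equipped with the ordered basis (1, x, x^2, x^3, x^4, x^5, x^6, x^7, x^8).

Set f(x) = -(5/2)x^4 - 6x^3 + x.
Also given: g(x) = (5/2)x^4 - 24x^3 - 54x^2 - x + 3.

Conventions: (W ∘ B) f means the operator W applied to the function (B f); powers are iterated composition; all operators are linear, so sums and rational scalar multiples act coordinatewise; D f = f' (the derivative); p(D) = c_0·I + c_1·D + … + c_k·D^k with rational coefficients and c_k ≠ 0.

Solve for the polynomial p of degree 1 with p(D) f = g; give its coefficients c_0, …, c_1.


D^0 f = -(5/2)x^4 - 6x^3 + x
D^1 f = -10x^3 - 18x^2 + 1
matching coefficients of g against c_0 f + c_1 Df + … from the top degree down determines the c_i
solution: c_0 = -1, c_1 = 3

p(D) = -I + 3·D, i.e. c_0 = -1, c_1 = 3


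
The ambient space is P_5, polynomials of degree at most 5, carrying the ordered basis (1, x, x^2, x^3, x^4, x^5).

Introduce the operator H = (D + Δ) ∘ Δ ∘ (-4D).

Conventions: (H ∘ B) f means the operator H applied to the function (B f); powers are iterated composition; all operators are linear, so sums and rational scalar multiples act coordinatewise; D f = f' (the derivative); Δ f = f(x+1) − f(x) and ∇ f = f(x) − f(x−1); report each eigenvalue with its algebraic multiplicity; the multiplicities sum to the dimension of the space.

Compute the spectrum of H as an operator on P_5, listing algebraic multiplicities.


λ = 0 (multiplicity 6)

image of 1: 0
image of x: 0
image of x^2: 0
image of x^3: -48
image of x^4: -192x - 144
image of x^5: -480x^2 - 720x - 360
the matrix is upper triangular; its diagonal is (0, 0, 0, 0, 0, 0)
for a triangular matrix the eigenvalues are the diagonal entries, with algebraic multiplicity their repetition count


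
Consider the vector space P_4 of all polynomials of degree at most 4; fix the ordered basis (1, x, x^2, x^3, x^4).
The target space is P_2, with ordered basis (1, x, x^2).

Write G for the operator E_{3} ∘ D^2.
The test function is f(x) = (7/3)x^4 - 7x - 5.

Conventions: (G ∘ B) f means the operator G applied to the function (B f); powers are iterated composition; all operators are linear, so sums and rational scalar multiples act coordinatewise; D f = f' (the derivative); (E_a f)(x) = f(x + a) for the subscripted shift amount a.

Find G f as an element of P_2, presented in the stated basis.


the result is g(x) = 28x^2 + 168x + 252

D f = (28/3)x^3 - 7
D D f = 28x^2
E_{3} D^2 f = 28x^2 + 168x + 252


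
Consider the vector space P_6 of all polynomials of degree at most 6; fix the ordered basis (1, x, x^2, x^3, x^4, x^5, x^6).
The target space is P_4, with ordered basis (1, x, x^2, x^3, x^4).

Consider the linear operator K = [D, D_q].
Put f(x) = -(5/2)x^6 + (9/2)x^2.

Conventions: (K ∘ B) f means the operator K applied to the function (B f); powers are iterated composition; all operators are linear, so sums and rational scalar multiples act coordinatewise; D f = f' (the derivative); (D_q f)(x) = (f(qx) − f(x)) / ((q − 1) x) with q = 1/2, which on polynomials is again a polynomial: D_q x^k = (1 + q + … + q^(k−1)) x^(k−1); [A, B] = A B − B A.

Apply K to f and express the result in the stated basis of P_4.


D_q f = -(315/64)x^5 + (27/4)x
D D_q f = -(1575/64)x^4 + 27/4
D f = -15x^5 + 9x
D_q D f = -(465/16)x^4 + 9
[D, D_q] f = (285/64)x^4 - 9/4

the image equals g(x) = (285/64)x^4 - 9/4


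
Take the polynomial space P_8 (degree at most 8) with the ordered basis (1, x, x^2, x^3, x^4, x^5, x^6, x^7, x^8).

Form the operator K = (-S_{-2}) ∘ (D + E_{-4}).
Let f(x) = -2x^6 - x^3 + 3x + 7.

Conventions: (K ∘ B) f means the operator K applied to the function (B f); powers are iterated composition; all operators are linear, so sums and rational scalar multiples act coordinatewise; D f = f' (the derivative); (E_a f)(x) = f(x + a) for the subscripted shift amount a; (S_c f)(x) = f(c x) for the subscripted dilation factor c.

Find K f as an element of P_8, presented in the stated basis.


D f = -12x^5 - 3x^2 + 3
E_{-4} f = -2x^6 + 48x^5 - 480x^4 + 2559x^3 - 7668x^2 + 12243x - 8133
(D + E_{-4}) f = -2x^6 + 36x^5 - 480x^4 + 2559x^3 - 7671x^2 + 12243x - 8130
S_{-2} (D + E_{-4}) f = -128x^6 - 1152x^5 - 7680x^4 - 20472x^3 - 30684x^2 - 24486x - 8130
(-S_{-2}) (D + E_{-4}) f = 128x^6 + 1152x^5 + 7680x^4 + 20472x^3 + 30684x^2 + 24486x + 8130

the image equals g(x) = 128x^6 + 1152x^5 + 7680x^4 + 20472x^3 + 30684x^2 + 24486x + 8130


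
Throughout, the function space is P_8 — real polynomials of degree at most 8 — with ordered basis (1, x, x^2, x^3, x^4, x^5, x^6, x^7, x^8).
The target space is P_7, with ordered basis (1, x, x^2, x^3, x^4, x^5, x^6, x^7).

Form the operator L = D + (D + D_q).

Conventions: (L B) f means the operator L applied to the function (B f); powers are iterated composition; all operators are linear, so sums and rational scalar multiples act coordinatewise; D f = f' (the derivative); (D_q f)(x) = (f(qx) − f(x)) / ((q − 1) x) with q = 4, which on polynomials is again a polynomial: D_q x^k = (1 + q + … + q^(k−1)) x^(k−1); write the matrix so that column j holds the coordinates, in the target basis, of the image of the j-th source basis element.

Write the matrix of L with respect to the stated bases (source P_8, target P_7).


image of 1: 0
image of x: 3
image of x^2: 9x
image of x^3: 27x^2
image of x^4: 93x^3
image of x^5: 351x^4
image of x^6: 1377x^5
image of x^7: 5475x^6
image of x^8: 21861x^7
each image's coordinates form column j of the matrix

the matrix is [[0, 3, 0, 0, 0, 0, 0, 0, 0]; [0, 0, 9, 0, 0, 0, 0, 0, 0]; [0, 0, 0, 27, 0, 0, 0, 0, 0]; [0, 0, 0, 0, 93, 0, 0, 0, 0]; [0, 0, 0, 0, 0, 351, 0, 0, 0]; [0, 0, 0, 0, 0, 0, 1377, 0, 0]; [0, 0, 0, 0, 0, 0, 0, 5475, 0]; [0, 0, 0, 0, 0, 0, 0, 0, 21861]] (rows listed top to bottom)


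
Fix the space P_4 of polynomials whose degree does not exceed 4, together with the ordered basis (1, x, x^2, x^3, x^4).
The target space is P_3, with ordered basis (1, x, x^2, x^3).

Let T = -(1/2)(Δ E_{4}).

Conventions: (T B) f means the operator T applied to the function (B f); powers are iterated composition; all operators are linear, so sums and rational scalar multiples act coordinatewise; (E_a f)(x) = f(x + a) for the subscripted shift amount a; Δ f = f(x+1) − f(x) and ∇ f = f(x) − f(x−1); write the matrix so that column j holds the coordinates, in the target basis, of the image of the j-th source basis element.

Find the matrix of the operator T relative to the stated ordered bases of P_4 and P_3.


image of 1: 0
image of x: -1/2
image of x^2: -x - 9/2
image of x^3: -(3/2)x^2 - (27/2)x - 61/2
image of x^4: -2x^3 - 27x^2 - 122x - 369/2
each image's coordinates form column j of the matrix

the matrix is [[0, -1/2, -9/2, -61/2, -369/2]; [0, 0, -1, -27/2, -122]; [0, 0, 0, -3/2, -27]; [0, 0, 0, 0, -2]] (rows listed top to bottom)


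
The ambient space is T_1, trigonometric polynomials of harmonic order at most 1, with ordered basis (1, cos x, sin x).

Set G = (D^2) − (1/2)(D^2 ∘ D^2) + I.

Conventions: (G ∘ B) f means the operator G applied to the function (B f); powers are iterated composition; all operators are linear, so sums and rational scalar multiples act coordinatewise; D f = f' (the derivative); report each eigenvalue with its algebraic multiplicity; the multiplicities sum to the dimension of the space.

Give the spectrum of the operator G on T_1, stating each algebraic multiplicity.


λ = -1/2 (multiplicity 2), λ = 1 (multiplicity 1)

image of 1: 1
image of cos x: -(1/2)cos x
image of sin x: -(1/2)sin x
the matrix is diagonal; its diagonal is (1, -1/2, -1/2)
for a triangular matrix the eigenvalues are the diagonal entries, with algebraic multiplicity their repetition count


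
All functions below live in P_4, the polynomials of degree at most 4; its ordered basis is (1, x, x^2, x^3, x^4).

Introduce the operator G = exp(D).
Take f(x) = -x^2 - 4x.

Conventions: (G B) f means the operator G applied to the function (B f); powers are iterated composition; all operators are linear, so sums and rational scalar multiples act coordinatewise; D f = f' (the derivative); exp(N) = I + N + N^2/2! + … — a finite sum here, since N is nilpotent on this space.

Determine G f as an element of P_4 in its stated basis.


order-1 term: -2x - 4
order-2 term: -1
the series for exp(D) f terminates at order 2
exp(D) f = -x^2 - 6x - 5

the result is g(x) = -x^2 - 6x - 5


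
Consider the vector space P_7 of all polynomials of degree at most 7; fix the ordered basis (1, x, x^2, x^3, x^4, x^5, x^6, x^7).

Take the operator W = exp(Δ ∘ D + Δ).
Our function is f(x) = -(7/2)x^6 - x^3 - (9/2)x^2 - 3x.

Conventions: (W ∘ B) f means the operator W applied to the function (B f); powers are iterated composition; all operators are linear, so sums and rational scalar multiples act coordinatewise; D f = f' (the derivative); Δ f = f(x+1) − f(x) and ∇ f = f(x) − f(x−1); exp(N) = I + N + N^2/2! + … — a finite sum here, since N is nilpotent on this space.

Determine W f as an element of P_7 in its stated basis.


order-1 term: -21x^5 - (315/2)x^4 - 280x^3 - (531/2)x^2 - 144x - 45
order-2 term: -(105/2)x^4 - 630x^3 - (4515/2)x^2 - 3048x - 1487
order-3 term: -70x^3 - 945x^2 - 3675x - 4201
order-4 term: -(105/2)x^2 - 630x - 3395/2
order-5 term: -21x - 315/2
order-6 term: -7/2
the series for exp(Δ ∘ D + Δ) f terminates at order 6
exp(Δ ∘ D + Δ) f = -(7/2)x^6 - 21x^5 - 210x^4 - 981x^3 - 3525x^2 - 7521x - 15183/2

the image equals g(x) = -(7/2)x^6 - 21x^5 - 210x^4 - 981x^3 - 3525x^2 - 7521x - 15183/2


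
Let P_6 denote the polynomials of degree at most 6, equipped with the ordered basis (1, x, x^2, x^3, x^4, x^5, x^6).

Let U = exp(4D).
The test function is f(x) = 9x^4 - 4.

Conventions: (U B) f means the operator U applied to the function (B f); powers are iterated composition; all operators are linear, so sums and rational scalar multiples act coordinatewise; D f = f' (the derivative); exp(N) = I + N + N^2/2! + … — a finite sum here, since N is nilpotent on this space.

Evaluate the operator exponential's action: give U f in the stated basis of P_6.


order-1 term: 144x^3
order-2 term: 864x^2
order-3 term: 2304x
order-4 term: 2304
the series for exp(4D) f terminates at order 4
exp(4D) f = 9x^4 + 144x^3 + 864x^2 + 2304x + 2300

the result is g(x) = 9x^4 + 144x^3 + 864x^2 + 2304x + 2300


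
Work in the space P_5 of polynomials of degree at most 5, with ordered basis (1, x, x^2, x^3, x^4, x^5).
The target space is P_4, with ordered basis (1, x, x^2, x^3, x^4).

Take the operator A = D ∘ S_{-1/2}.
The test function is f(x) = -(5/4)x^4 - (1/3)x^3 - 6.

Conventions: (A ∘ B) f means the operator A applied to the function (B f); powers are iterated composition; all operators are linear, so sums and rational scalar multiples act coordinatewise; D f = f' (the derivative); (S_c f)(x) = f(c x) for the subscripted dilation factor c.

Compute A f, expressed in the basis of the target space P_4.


S_{-1/2} f = -(5/64)x^4 + (1/24)x^3 - 6
D S_{-1/2} f = -(5/16)x^3 + (1/8)x^2

the result is g(x) = -(5/16)x^3 + (1/8)x^2


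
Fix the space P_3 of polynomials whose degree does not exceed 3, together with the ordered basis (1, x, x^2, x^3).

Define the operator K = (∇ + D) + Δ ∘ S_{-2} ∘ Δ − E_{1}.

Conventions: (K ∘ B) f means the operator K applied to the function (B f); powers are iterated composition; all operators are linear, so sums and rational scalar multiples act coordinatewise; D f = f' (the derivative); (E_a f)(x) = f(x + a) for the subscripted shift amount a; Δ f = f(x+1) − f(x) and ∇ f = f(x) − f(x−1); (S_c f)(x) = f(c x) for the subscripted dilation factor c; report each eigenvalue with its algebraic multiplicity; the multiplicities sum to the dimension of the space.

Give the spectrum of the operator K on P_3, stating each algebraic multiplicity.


λ = -1 (multiplicity 4)

image of 1: -1
image of x: -x + 1
image of x^2: -x^2 + 2x - 6
image of x^3: -x^3 + 3x^2 + 18x + 6
the matrix is upper triangular; its diagonal is (-1, -1, -1, -1)
for a triangular matrix the eigenvalues are the diagonal entries, with algebraic multiplicity their repetition count


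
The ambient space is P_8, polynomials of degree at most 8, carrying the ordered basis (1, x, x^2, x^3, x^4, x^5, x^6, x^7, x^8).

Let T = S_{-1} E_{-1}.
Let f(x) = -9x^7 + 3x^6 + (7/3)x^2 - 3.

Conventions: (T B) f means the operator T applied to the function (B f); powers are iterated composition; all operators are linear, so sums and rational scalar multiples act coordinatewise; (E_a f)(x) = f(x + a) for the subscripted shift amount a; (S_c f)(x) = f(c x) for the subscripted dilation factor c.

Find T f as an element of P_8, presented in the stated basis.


E_{-1} f = -9x^7 + 66x^6 - 207x^5 + 360x^4 - 375x^3 + (709/3)x^2 - (257/3)x + 34/3
S_{-1} E_{-1} f = 9x^7 + 66x^6 + 207x^5 + 360x^4 + 375x^3 + (709/3)x^2 + (257/3)x + 34/3

the result is g(x) = 9x^7 + 66x^6 + 207x^5 + 360x^4 + 375x^3 + (709/3)x^2 + (257/3)x + 34/3


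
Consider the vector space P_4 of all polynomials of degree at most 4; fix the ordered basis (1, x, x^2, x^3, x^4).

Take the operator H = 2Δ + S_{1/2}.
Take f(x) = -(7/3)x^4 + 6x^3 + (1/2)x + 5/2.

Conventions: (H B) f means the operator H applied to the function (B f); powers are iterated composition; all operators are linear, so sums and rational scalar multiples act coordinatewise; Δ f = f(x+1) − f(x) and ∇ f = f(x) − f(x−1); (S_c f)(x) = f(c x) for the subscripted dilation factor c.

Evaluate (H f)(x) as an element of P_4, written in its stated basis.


Δ f = -(28/3)x^3 + 4x^2 + (26/3)x + 25/6
(2Δ) f = -(56/3)x^3 + 8x^2 + (52/3)x + 25/3
S_{1/2} f = -(7/48)x^4 + (3/4)x^3 + (1/4)x + 5/2
(2Δ + S_{1/2}) f = -(7/48)x^4 - (215/12)x^3 + 8x^2 + (211/12)x + 65/6

the image equals g(x) = -(7/48)x^4 - (215/12)x^3 + 8x^2 + (211/12)x + 65/6


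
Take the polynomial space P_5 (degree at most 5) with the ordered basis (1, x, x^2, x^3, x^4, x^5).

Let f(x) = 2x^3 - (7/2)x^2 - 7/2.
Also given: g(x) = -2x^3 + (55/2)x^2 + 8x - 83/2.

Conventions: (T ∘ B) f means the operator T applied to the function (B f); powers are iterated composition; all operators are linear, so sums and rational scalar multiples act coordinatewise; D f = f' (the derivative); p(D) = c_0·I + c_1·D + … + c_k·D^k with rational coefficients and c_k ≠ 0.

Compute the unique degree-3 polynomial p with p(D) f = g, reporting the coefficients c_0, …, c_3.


D^0 f = 2x^3 - (7/2)x^2 - 7/2
D^1 f = 6x^2 - 7x
D^2 f = 12x - 7
D^3 f = 12
matching coefficients of g against c_0 f + c_1 Df + … from the top degree down determines the c_i
solution: c_0 = -1, c_1 = 4, c_2 = 3, c_3 = -2

p(D) = -I + 4·D + 3·D^2 − 2·D^3, i.e. c_0 = -1, c_1 = 4, c_2 = 3, c_3 = -2


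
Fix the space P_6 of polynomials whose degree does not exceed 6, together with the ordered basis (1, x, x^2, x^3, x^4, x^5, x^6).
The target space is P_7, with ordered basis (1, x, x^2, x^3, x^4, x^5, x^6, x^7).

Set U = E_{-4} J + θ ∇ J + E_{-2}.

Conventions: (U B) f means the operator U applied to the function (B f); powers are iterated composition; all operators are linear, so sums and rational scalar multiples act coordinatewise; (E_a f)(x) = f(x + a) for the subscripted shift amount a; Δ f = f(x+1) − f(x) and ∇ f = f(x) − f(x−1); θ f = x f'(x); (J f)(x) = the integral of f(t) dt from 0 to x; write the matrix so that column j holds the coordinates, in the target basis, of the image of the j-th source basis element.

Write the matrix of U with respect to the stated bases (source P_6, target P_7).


the matrix is [[-3, 6, -52/3, 56, -944/5, 1952/3, -15936/7]; [1, -2, 11, -51, 223, -943, 3903]; [0, 1/2, -1, 15, -100, 555, -2826]; [0, 0, 1/3, 0, 18, -490/3, 1105]; [0, 0, 0, 1/4, 1, 20, -240]; [0, 0, 0, 0, 1/5, 2, 21]; [0, 0, 0, 0, 0, 1/6, 3]; [0, 0, 0, 0, 0, 0, 1/7]] (rows listed top to bottom)

image of 1: x - 3
image of x: (1/2)x^2 - 2x + 6
image of x^2: (1/3)x^3 - x^2 + 11x - 52/3
image of x^3: (1/4)x^4 + 15x^2 - 51x + 56
image of x^4: (1/5)x^5 + x^4 + 18x^3 - 100x^2 + 223x - 944/5
image of x^5: (1/6)x^6 + 2x^5 + 20x^4 - (490/3)x^3 + 555x^2 - 943x + 1952/3
image of x^6: (1/7)x^7 + 3x^6 + 21x^5 - 240x^4 + 1105x^3 - 2826x^2 + 3903x - 15936/7
each image's coordinates form column j of the matrix


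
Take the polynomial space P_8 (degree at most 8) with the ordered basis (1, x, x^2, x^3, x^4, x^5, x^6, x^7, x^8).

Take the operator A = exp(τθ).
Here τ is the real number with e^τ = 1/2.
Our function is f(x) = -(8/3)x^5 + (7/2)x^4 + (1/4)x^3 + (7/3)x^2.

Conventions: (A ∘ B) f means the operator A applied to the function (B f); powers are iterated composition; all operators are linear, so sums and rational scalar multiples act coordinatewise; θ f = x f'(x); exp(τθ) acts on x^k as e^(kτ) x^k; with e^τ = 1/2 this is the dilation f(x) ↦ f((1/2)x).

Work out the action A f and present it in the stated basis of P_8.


g(x) = -(1/12)x^5 + (7/32)x^4 + (1/32)x^3 + (7/12)x^2

exp(τθ) x^k = e^(kτ) x^k; with e^τ = 1/2 this sends x^k to (1/2)^k x^k
x^2 ↦ 1/4 x^2
x^3 ↦ 1/8 x^3
x^4 ↦ 1/16 x^4
x^5 ↦ 1/32 x^5
applying this coordinatewise to f: exp(τθ) f = -(1/12)x^5 + (7/32)x^4 + (1/32)x^3 + (7/12)x^2


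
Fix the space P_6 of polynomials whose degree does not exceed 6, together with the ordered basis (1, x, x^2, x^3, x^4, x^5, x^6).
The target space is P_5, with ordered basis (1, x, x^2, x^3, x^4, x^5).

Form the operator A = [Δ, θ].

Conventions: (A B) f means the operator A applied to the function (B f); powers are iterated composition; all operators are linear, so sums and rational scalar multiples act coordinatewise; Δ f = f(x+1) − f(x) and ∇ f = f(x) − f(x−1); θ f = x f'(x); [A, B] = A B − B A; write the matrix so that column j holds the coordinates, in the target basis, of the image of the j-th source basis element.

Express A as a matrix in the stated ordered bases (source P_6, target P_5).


image of 1: 0
image of x: 1
image of x^2: 2x + 2
image of x^3: 3x^2 + 6x + 3
image of x^4: 4x^3 + 12x^2 + 12x + 4
image of x^5: 5x^4 + 20x^3 + 30x^2 + 20x + 5
image of x^6: 6x^5 + 30x^4 + 60x^3 + 60x^2 + 30x + 6
each image's coordinates form column j of the matrix

the matrix is [[0, 1, 2, 3, 4, 5, 6]; [0, 0, 2, 6, 12, 20, 30]; [0, 0, 0, 3, 12, 30, 60]; [0, 0, 0, 0, 4, 20, 60]; [0, 0, 0, 0, 0, 5, 30]; [0, 0, 0, 0, 0, 0, 6]] (rows listed top to bottom)


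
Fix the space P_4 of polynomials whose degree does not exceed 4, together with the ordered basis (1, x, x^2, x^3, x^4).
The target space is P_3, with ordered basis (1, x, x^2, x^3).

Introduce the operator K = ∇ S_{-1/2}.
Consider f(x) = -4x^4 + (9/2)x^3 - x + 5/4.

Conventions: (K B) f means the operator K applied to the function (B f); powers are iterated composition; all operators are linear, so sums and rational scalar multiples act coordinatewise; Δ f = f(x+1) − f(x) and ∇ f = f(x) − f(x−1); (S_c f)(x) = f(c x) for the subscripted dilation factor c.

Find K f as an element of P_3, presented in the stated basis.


S_{-1/2} f = -(1/4)x^4 - (9/16)x^3 + (1/2)x + 5/4
∇ S_{-1/2} f = -x^3 - (3/16)x^2 + (11/16)x + 3/16

the image equals g(x) = -x^3 - (3/16)x^2 + (11/16)x + 3/16


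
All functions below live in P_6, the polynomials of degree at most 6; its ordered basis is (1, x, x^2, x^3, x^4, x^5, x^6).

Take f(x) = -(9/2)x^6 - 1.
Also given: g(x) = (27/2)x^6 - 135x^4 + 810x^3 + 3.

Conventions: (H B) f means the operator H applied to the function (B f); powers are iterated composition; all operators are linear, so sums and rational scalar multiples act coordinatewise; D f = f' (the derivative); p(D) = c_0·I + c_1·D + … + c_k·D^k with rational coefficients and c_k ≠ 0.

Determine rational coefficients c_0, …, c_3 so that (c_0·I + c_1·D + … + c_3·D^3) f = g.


D^0 f = -(9/2)x^6 - 1
D^1 f = -27x^5
D^2 f = -135x^4
D^3 f = -540x^3
matching coefficients of g against c_0 f + c_1 Df + … from the top degree down determines the c_i
solution: c_0 = -3, c_1 = 0, c_2 = 1, c_3 = -3/2

p(D) = -3·I + D^2 − (3/2)·D^3, i.e. c_0 = -3, c_1 = 0, c_2 = 1, c_3 = -3/2


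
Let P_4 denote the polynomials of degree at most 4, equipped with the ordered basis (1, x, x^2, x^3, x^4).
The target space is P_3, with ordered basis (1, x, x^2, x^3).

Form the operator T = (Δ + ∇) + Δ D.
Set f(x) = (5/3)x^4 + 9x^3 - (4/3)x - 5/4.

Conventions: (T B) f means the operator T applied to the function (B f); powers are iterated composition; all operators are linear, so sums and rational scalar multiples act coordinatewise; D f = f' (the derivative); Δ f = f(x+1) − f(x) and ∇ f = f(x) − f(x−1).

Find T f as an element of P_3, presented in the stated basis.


Δ f = (20/3)x^3 + 37x^2 + (101/3)x + 28/3
∇ f = (20/3)x^3 + 17x^2 - (61/3)x + 6
(Δ + ∇) f = (40/3)x^3 + 54x^2 + (40/3)x + 46/3
D f = (20/3)x^3 + 27x^2 - 4/3
Δ D f = 20x^2 + 74x + 101/3
((Δ + ∇) + Δ D) f = (40/3)x^3 + 74x^2 + (262/3)x + 49

g(x) = (40/3)x^3 + 74x^2 + (262/3)x + 49


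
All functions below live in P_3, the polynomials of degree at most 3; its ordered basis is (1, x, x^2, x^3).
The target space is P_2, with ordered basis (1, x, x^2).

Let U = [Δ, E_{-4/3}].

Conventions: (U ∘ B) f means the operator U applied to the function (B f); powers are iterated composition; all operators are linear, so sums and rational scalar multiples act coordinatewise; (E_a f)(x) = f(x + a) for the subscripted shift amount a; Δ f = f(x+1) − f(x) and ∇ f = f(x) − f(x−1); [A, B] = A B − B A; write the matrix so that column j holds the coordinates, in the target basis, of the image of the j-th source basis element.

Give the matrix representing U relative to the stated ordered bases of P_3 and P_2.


image of 1: 0
image of x: 0
image of x^2: 0
image of x^3: 0
each image's coordinates form column j of the matrix

the matrix is [[0, 0, 0, 0]; [0, 0, 0, 0]; [0, 0, 0, 0]] (rows listed top to bottom)


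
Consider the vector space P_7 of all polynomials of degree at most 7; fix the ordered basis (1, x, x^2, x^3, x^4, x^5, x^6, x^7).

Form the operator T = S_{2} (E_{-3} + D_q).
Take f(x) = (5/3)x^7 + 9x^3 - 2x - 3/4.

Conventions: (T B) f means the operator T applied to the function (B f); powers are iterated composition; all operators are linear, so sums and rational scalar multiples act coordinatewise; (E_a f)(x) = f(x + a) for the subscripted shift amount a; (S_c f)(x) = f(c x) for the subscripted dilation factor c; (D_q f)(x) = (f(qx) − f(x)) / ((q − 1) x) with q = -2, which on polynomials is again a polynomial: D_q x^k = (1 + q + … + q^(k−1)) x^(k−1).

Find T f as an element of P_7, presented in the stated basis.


E_{-3} f = (5/3)x^7 - 35x^6 + 315x^5 - 1575x^4 + 4734x^3 - 8586x^2 + 8746x - 15531/4
D_q f = (215/3)x^6 + 27x^2 - 2
(E_{-3} + D_q) f = (5/3)x^7 + (110/3)x^6 + 315x^5 - 1575x^4 + 4734x^3 - 8559x^2 + 8746x - 15539/4
S_{2} (E_{-3} + D_q) f = (640/3)x^7 + (7040/3)x^6 + 10080x^5 - 25200x^4 + 37872x^3 - 34236x^2 + 17492x - 15539/4

the image equals g(x) = (640/3)x^7 + (7040/3)x^6 + 10080x^5 - 25200x^4 + 37872x^3 - 34236x^2 + 17492x - 15539/4


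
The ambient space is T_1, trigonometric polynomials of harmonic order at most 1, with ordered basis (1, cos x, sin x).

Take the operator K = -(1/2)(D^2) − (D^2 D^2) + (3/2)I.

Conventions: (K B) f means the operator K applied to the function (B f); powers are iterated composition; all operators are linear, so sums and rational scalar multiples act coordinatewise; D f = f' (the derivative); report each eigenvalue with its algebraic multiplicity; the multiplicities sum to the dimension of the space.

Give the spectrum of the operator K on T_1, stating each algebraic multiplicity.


λ = 1 (multiplicity 2), λ = 3/2 (multiplicity 1)

image of 1: 3/2
image of cos x: cos x
image of sin x: sin x
the matrix is diagonal; its diagonal is (3/2, 1, 1)
for a triangular matrix the eigenvalues are the diagonal entries, with algebraic multiplicity their repetition count


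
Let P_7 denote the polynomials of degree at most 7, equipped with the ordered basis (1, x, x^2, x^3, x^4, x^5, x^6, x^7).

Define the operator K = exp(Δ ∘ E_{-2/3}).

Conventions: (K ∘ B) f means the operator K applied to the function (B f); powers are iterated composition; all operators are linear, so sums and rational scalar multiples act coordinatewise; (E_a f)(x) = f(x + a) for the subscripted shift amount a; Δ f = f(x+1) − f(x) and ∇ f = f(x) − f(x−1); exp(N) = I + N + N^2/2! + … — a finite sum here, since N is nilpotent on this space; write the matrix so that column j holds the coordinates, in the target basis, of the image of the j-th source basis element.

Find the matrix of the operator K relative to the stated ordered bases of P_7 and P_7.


image of 1: 1
image of x: x + 1
image of x^2: x^2 + 2x + 2/3
image of x^3: x^3 + 3x^2 + 2x + 1/3
image of x^4: x^4 + 4x^3 + 4x^2 + (4/3)x + 13/27
image of x^5: x^5 + 5x^4 + (20/3)x^3 + (10/3)x^2 + (65/27)x + 62/81
image of x^6: x^6 + 6x^5 + 10x^4 + (20/3)x^3 + (65/9)x^2 + (124/27)x + 35/81
image of x^7: x^7 + 7x^6 + 14x^5 + (35/3)x^4 + (455/27)x^3 + (434/27)x^2 + (245/81)x + 709/729
each image's coordinates form column j of the matrix

the matrix is [[1, 1, 2/3, 1/3, 13/27, 62/81, 35/81, 709/729]; [0, 1, 2, 2, 4/3, 65/27, 124/27, 245/81]; [0, 0, 1, 3, 4, 10/3, 65/9, 434/27]; [0, 0, 0, 1, 4, 20/3, 20/3, 455/27]; [0, 0, 0, 0, 1, 5, 10, 35/3]; [0, 0, 0, 0, 0, 1, 6, 14]; [0, 0, 0, 0, 0, 0, 1, 7]; [0, 0, 0, 0, 0, 0, 0, 1]] (rows listed top to bottom)


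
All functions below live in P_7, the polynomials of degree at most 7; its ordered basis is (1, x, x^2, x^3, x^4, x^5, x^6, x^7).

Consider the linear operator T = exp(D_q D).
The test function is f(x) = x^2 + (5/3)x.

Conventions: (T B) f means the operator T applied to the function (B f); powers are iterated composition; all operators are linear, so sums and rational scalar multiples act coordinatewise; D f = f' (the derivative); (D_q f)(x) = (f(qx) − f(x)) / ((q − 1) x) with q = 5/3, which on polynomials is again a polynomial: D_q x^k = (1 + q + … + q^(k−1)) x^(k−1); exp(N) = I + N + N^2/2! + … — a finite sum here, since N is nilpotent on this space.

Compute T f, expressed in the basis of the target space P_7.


order-1 term: 2
the series for exp(D_q D) f terminates at order 1
exp(D_q D) f = x^2 + (5/3)x + 2

the result is g(x) = x^2 + (5/3)x + 2


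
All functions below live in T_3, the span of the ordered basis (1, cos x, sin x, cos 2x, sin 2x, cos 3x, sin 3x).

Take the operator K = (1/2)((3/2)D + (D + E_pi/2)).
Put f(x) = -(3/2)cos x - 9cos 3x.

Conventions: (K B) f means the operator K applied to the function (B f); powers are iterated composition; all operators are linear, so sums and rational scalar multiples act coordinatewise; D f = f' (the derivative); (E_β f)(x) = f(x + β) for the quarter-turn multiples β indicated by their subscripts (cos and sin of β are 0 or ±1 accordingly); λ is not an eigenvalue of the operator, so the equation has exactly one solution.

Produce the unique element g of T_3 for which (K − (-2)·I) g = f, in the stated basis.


write g with unknown coordinates in the stated basis and equate coefficients in (K − (-2)·I) g = f
solving from the highest basis element down gives g = -(48/113)cos x - (42/113)sin x - (288/233)cos 3x - (468/233)sin 3x
check: K g = -(147/226)cos x + (84/113)sin x - (1521/233)cos 3x + (936/233)sin 3x
so K g − (-2)·g = -(3/2)cos x - 9cos 3x = f ✓

the image equals g(x) = -(48/113)cos x - (42/113)sin x - (288/233)cos 3x - (468/233)sin 3x


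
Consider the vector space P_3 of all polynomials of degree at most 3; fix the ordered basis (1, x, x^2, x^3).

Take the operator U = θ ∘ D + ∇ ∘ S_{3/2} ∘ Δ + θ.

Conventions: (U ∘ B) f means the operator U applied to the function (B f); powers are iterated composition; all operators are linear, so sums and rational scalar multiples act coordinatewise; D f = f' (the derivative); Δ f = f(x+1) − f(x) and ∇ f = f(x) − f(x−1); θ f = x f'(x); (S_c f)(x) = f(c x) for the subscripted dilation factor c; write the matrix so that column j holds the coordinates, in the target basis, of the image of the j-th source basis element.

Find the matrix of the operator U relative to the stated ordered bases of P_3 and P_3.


the matrix is [[0, 0, 3, -9/4]; [0, 1, 2, 27/2]; [0, 0, 2, 6]; [0, 0, 0, 3]] (rows listed top to bottom)

image of 1: 0
image of x: x
image of x^2: 2x^2 + 2x + 3
image of x^3: 3x^3 + 6x^2 + (27/2)x - 9/4
each image's coordinates form column j of the matrix


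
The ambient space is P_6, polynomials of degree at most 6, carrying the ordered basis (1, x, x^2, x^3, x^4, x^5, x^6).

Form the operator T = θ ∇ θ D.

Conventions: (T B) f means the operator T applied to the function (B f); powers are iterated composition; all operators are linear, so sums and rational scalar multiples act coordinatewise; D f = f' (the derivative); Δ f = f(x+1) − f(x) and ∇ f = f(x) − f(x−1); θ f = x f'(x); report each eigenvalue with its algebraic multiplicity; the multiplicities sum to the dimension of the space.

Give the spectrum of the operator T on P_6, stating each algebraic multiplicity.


λ = 0 (multiplicity 7)

image of 1: 0
image of x: 0
image of x^2: 0
image of x^3: 12x
image of x^4: 72x^2 - 36x
image of x^5: 240x^3 - 240x^2 + 80x
image of x^6: 600x^4 - 900x^3 + 600x^2 - 150x
the matrix is upper triangular; its diagonal is (0, 0, 0, 0, 0, 0, 0)
for a triangular matrix the eigenvalues are the diagonal entries, with algebraic multiplicity their repetition count


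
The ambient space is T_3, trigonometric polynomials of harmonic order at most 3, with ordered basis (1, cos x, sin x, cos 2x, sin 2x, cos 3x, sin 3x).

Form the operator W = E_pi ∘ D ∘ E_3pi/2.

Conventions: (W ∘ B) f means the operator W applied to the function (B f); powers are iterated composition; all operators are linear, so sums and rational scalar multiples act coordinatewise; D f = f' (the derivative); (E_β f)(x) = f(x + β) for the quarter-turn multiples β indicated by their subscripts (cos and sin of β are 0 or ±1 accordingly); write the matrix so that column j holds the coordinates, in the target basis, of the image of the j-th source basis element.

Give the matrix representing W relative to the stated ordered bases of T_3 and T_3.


image of 1: 0
image of cos x: -cos x
image of sin x: -sin x
image of cos 2x: 2sin 2x
image of sin 2x: -2cos 2x
image of cos 3x: 3cos 3x
image of sin 3x: 3sin 3x
each image's coordinates form column j of the matrix

the matrix is [[0, 0, 0, 0, 0, 0, 0]; [0, -1, 0, 0, 0, 0, 0]; [0, 0, -1, 0, 0, 0, 0]; [0, 0, 0, 0, -2, 0, 0]; [0, 0, 0, 2, 0, 0, 0]; [0, 0, 0, 0, 0, 3, 0]; [0, 0, 0, 0, 0, 0, 3]] (rows listed top to bottom)


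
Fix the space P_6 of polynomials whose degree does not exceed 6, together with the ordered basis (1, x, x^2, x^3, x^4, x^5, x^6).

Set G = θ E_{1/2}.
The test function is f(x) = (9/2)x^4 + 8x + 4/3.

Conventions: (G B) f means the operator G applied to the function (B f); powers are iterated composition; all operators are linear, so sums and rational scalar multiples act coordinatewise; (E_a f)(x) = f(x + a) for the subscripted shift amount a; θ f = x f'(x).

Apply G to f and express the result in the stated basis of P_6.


E_{1/2} f = (9/2)x^4 + 9x^3 + (27/4)x^2 + (41/4)x + 539/96
θ E_{1/2} f = 18x^4 + 27x^3 + (27/2)x^2 + (41/4)x

the image equals g(x) = 18x^4 + 27x^3 + (27/2)x^2 + (41/4)x


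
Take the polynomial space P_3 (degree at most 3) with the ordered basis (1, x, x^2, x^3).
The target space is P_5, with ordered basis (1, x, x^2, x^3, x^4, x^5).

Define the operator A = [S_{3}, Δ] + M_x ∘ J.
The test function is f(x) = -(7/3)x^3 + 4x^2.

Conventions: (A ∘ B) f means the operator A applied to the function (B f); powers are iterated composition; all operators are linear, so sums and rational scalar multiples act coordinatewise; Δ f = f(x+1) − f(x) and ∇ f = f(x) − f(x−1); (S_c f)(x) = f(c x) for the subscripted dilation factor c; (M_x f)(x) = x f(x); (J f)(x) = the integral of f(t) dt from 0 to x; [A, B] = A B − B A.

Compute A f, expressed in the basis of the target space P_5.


g(x) = -(7/12)x^5 + (4/3)x^4 + 126x^2 + 120x + 86/3

Δ f = -7x^2 + x + 5/3
S_{3} Δ f = -63x^2 + 3x + 5/3
S_{3} f = -63x^3 + 36x^2
Δ S_{3} f = -189x^2 - 117x - 27
[S_{3}, Δ] f = 126x^2 + 120x + 86/3
J f = -(7/12)x^4 + (4/3)x^3
M_x J f = -(7/12)x^5 + (4/3)x^4
([S_{3}, Δ] + M_x ∘ J) f = -(7/12)x^5 + (4/3)x^4 + 126x^2 + 120x + 86/3


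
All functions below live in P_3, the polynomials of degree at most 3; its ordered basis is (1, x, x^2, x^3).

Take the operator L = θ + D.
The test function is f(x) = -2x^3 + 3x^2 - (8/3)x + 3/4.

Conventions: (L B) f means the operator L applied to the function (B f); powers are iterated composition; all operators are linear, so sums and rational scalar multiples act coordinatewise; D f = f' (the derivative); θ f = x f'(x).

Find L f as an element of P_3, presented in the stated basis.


θ f = -6x^3 + 6x^2 - (8/3)x
D f = -6x^2 + 6x - 8/3
(θ + D) f = -6x^3 + (10/3)x - 8/3

the image equals g(x) = -6x^3 + (10/3)x - 8/3


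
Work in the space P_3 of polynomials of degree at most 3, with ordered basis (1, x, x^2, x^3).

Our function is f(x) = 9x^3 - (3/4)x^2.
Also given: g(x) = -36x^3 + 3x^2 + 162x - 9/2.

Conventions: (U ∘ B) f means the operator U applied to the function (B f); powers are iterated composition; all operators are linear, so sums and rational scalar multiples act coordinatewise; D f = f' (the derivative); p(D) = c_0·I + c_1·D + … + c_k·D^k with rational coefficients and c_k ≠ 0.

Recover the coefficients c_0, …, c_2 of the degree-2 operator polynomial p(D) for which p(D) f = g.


p(D) = -4·I + 3·D^2, i.e. c_0 = -4, c_1 = 0, c_2 = 3

D^0 f = 9x^3 - (3/4)x^2
D^1 f = 27x^2 - (3/2)x
D^2 f = 54x - 3/2
matching coefficients of g against c_0 f + c_1 Df + … from the top degree down determines the c_i
solution: c_0 = -4, c_1 = 0, c_2 = 3


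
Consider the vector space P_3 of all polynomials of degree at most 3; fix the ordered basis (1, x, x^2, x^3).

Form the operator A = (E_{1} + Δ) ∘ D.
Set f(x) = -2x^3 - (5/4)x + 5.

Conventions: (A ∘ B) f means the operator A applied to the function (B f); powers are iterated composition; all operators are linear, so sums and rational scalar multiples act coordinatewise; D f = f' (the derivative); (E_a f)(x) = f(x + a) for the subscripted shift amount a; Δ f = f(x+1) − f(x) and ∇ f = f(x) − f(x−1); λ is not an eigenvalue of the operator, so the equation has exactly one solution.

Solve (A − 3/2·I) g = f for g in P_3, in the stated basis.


write g with unknown coordinates in the stated basis and equate coefficients in (A − 3/2·I) g = f
solving from the highest basis element down gives g = (4/3)x^3 + (8/3)x^2 + (271/18)x + 517/27
check: A g = 4x^2 + (64/3)x + 607/18
so A g − 3/2·g = -2x^3 - (5/4)x + 5 = f ✓

the result is g(x) = (4/3)x^3 + (8/3)x^2 + (271/18)x + 517/27


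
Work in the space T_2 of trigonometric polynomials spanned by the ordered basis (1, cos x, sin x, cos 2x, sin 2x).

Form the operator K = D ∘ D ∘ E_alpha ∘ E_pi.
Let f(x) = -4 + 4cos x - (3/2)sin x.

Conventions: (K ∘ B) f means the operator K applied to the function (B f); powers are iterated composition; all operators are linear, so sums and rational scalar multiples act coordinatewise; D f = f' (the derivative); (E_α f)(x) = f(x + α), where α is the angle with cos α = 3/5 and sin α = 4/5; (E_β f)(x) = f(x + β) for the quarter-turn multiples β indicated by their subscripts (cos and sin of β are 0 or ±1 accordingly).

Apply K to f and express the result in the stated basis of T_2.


E_pi f = -4 - 4cos x + (3/2)sin x
E_alpha E_pi f = -4 - (6/5)cos x + (41/10)sin x
D E_alpha E_pi f = (41/10)cos x + (6/5)sin x
D D E_alpha E_pi f = (6/5)cos x - (41/10)sin x

g(x) = (6/5)cos x - (41/10)sin x
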